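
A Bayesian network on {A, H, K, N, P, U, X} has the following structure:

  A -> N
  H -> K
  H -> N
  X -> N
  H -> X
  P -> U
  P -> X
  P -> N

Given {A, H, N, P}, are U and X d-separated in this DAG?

There are 3 undirected paths between U and X; checking each against the conditioning set {A, H, N, P}:
Path 1: U ← P → X
  P is a fork here and P is conditioned on, so the path is blocked at P.
Path 2: U ← P → N ← H → X
  P is a fork here and P is conditioned on, so the path is blocked at P.
Path 3: U ← P → N ← X
  P is a fork here and P is conditioned on, so the path is blocked at P.
All paths are blocked; U ⊥ X | {A, H, N, P} holds.

Yes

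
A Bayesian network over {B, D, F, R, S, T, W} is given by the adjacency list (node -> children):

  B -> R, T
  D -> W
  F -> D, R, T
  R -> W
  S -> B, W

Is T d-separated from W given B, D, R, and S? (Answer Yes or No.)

Enumerating the 6 paths from T to W and testing each for blocking by {B, D, R, S}:
  1. T ← F → D → W — F:fork[open]; D:chain[blocks] ⇒ blocked
  2. T ← F → R → W — F:fork[open]; R:chain[blocks] ⇒ blocked
  3. T ← F → R ← B ← S → W — F:fork[open]; R:collider[open]; B:chain[blocks]; S:fork[blocks] ⇒ blocked
  4. T ← B ← S → W — B:chain[blocks]; S:fork[blocks] ⇒ blocked
  5. T ← B → R ← F → D → W — B:fork[blocks]; R:collider[open]; F:fork[open]; D:chain[blocks] ⇒ blocked
  6. T ← B → R → W — B:fork[blocks]; R:chain[blocks] ⇒ blocked
All paths are blocked; T ⊥ W | {B, D, R, S} holds.

Yes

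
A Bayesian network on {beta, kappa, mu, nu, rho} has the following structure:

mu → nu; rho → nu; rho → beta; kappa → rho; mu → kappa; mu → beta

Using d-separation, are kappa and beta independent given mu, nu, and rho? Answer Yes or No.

There are 4 undirected paths between kappa and beta; checking each against the conditioning set {mu, nu, rho}:
  1. kappa → rho → nu ← mu → beta — rho:chain[blocks]; nu:collider[open]; mu:fork[blocks] ⇒ blocked
  2. kappa → rho → beta — rho:chain[blocks] ⇒ blocked
  3. kappa ← mu → nu ← rho → beta — mu:fork[blocks]; nu:collider[open]; rho:fork[blocks] ⇒ blocked
  4. kappa ← mu → beta — mu:fork[blocks] ⇒ blocked
Since every path is blocked, d-separation holds.

Yes — kappa and beta are d-separated given {mu, nu, rho}.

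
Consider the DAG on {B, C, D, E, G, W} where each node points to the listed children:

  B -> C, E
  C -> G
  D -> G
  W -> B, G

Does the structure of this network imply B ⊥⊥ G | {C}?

No

2 paths connect B and G; each must be blocked for d-separation to hold:
Path 1: B → C → G
  C is a chain here and C is conditioned on, so the path is blocked at C.
Path 2: B ← W → G
  W is a fork and W is not conditioned on — no node blocks this path, so it is active.
Because an active path exists, B and G are not d-separated.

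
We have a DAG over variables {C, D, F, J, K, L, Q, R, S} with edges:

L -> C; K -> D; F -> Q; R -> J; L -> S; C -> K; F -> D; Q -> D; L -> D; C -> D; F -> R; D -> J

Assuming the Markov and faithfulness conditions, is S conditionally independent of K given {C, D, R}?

No

We examine all 4 paths between S and K:
Path 1: S ← L → D ← K
  L is a fork and L is not conditioned on; D is a collider and D is conditioned on, which opens it — no node blocks this path, so it is active.
Path 2: S ← L → D ← C → K
  C is a fork here and C is conditioned on, so the path is blocked at C.
Path 3: S ← L → C → D ← K
  C is a chain here and C is conditioned on, so the path is blocked at C.
Path 4: S ← L → C → K
  C is a chain here and C is conditioned on, so the path is blocked at C.
At least one path is unblocked, so d-separation fails.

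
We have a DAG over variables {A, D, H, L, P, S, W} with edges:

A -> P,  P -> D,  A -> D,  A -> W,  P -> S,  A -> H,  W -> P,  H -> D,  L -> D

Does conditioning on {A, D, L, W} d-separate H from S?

No — H and S are not d-separated given {A, D, L, W}.

There are 6 undirected paths between H and S; checking each against the conditioning set {A, D, L, W}:
  1. H → D ← P → S — D:collider[open]; P:fork[open] ⇒ active
  2. H → D ← A → P → S — D:collider[open]; A:fork[blocks]; P:chain[open] ⇒ blocked
  3. H → D ← A → W → P → S — D:collider[open]; A:fork[blocks]; W:chain[blocks]; P:chain[open] ⇒ blocked
  4. H ← A → D ← P → S — A:fork[blocks]; D:collider[open]; P:fork[open] ⇒ blocked
  5. H ← A → P → S — A:fork[blocks]; P:chain[open] ⇒ blocked
  6. H ← A → W → P → S — A:fork[blocks]; W:chain[blocks]; P:chain[open] ⇒ blocked
At least one path is unblocked, so d-separation fails.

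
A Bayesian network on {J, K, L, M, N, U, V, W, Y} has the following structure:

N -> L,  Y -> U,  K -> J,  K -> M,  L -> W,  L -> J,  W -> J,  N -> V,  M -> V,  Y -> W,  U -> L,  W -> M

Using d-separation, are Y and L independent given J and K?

6 paths connect Y and L; each must be blocked for d-separation to hold:
Path 1: Y → U → L
  U is a chain and U is not conditioned on — no node blocks this path, so it is active.
Path 2: Y → W → J ← K → M → V ← N → L
  K is a fork here and K is conditioned on, so the path is blocked at K.
Path 3: Y → W → J ← L
  W is a chain and W is not conditioned on; J is a collider and J is conditioned on, which opens it — no node blocks this path, so it is active.
Path 4: Y → W → M → V ← N → L
  V is a collider here and neither V nor any of its descendants is conditioned on, so the collider stays closed — the path is blocked at V.
Path 5: Y → W → M ← K → J ← L
  M is a collider here and neither M nor any of its descendants is conditioned on, so the collider stays closed — the path is blocked at M.
Path 6: Y → W ← L
  W is a collider and its descendant J is conditioned on, which opens it — no node blocks this path, so it is active.
At least one path is unblocked, so d-separation fails.

No — Y and L are not d-separated given {J, K}.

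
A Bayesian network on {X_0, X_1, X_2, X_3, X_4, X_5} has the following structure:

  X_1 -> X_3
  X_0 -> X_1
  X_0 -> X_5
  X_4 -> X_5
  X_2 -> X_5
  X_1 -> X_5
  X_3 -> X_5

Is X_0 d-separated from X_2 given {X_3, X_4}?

Yes

Enumerating the 3 paths from X_0 to X_2 and testing each for blocking by {X_3, X_4}:
Path 1: X_0 → X_1 → X_3 → X_5 ← X_2
  X_3 is a chain here and X_3 is conditioned on, so the path is blocked at X_3.
Path 2: X_0 → X_1 → X_5 ← X_2
  X_5 is a collider here and neither X_5 nor any of its descendants is conditioned on, so the collider stays closed — the path is blocked at X_5.
Path 3: X_0 → X_5 ← X_2
  X_5 is a collider here and neither X_5 nor any of its descendants is conditioned on, so the collider stays closed — the path is blocked at X_5.
Every path is blocked, so X_0 and X_2 are d-separated given {X_3, X_4}.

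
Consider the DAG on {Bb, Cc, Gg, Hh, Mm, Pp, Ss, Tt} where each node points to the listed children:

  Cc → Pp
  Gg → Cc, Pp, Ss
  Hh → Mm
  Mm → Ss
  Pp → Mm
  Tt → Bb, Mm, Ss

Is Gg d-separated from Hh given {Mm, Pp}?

We examine all 4 paths between Gg and Hh:
Path 1: Gg → Cc → Pp → Mm ← Hh
  Pp is a chain here and Pp is conditioned on, so the path is blocked at Pp.
Path 2: Gg → Pp → Mm ← Hh
  Pp is a chain here and Pp is conditioned on, so the path is blocked at Pp.
Path 3: Gg → Ss ← Mm ← Hh
  Ss is a collider here and neither Ss nor any of its descendants is conditioned on, so the collider stays closed — the path is blocked at Ss.
Path 4: Gg → Ss ← Tt → Mm ← Hh
  Ss is a collider here and neither Ss nor any of its descendants is conditioned on, so the collider stays closed — the path is blocked at Ss.
Since every path is blocked, d-separation holds.

Yes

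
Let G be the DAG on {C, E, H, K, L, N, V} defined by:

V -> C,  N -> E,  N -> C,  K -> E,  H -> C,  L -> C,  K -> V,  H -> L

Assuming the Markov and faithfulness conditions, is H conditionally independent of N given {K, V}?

Yes — H and N are d-separated given {K, V}.

There are 4 undirected paths between H and N; checking each against the conditioning set {K, V}:
Path 1: H → C ← N
  C is a collider here and neither C nor any of its descendants is conditioned on, so the collider stays closed — the path is blocked at C.
Path 2: H → C ← V ← K → E ← N
  C is a collider here and neither C nor any of its descendants is conditioned on, so the collider stays closed — the path is blocked at C.
Path 3: H → L → C ← N
  C is a collider here and neither C nor any of its descendants is conditioned on, so the collider stays closed — the path is blocked at C.
Path 4: H → L → C ← V ← K → E ← N
  C is a collider here and neither C nor any of its descendants is conditioned on, so the collider stays closed — the path is blocked at C.
All paths are blocked; H ⊥ N | {K, V} holds.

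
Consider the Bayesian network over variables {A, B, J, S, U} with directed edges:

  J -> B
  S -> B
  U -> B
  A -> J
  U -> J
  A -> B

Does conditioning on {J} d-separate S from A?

3 paths connect S and A; each must be blocked for d-separation to hold:
  1. S → B ← A — B:collider[blocks] ⇒ blocked
  2. S → B ← U → J ← A — B:collider[blocks]; U:fork[open]; J:collider[open] ⇒ blocked
  3. S → B ← J ← A — B:collider[blocks]; J:chain[blocks] ⇒ blocked
Every path is blocked, so S and A are d-separated given {J}.

Yes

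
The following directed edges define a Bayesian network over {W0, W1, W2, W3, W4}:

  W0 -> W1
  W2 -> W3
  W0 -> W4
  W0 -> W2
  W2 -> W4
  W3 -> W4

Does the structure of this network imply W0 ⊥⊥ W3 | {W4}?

We examine all 4 paths between W0 and W3:
Path 1: W0 → W4 ← W2 → W3
  W4 is a collider and W4 is conditioned on, which opens it; W2 is a fork and W2 is not conditioned on — no node blocks this path, so it is active.
Path 2: W0 → W4 ← W3
  W4 is a collider and W4 is conditioned on, which opens it — no node blocks this path, so it is active.
Path 3: W0 → W2 → W4 ← W3
  W2 is a chain and W2 is not conditioned on; W4 is a collider and W4 is conditioned on, which opens it — no node blocks this path, so it is active.
Path 4: W0 → W2 → W3
  W2 is a chain and W2 is not conditioned on — no node blocks this path, so it is active.
Since the path W0 → W4 ← W2 → W3 is active, W0 and W3 are not d-separated given {W4}.

No — W0 and W3 are not d-separated given {W4}.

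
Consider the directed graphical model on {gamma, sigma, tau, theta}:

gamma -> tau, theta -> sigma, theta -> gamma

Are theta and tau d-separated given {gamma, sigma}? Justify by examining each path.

Yes — theta and tau are d-separated given {gamma, sigma}.

There is one path between theta and tau:
Path 1: theta → gamma → tau
  gamma is a chain here and gamma is conditioned on, so the path is blocked at gamma.
Every path is blocked, so theta and tau are d-separated given {gamma, sigma}.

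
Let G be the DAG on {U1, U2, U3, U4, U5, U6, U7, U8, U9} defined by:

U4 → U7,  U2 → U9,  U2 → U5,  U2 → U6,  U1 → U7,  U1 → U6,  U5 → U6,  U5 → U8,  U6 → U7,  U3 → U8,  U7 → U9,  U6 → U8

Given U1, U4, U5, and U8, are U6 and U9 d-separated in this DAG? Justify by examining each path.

No

5 paths connect U6 and U9; each must be blocked for d-separation to hold:
Path 1: U6 → U7 → U9
  U7 is a chain and U7 is not conditioned on — no node blocks this path, so it is active.
Path 2: U6 → U8 ← U5 ← U2 → U9
  U5 is a chain here and U5 is conditioned on, so the path is blocked at U5.
Path 3: U6 ← U1 → U7 → U9
  U1 is a fork here and U1 is conditioned on, so the path is blocked at U1.
Path 4: U6 ← U2 → U9
  U2 is a fork and U2 is not conditioned on — no node blocks this path, so it is active.
Path 5: U6 ← U5 ← U2 → U9
  U5 is a chain here and U5 is conditioned on, so the path is blocked at U5.
Since the path U6 → U7 → U9 is active, U6 and U9 are not d-separated given {U1, U4, U5, U8}.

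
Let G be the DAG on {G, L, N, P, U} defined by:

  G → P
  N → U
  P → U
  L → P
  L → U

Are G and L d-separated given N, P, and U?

There are 2 undirected paths between G and L; checking each against the conditioning set {N, P, U}:
  1. G → P → U ← L — P:chain[blocks]; U:collider[open] ⇒ blocked
  2. G → P ← L — P:collider[open] ⇒ active
Because an active path exists, G and L are not d-separated.

No — G and L are not d-separated given {N, P, U}.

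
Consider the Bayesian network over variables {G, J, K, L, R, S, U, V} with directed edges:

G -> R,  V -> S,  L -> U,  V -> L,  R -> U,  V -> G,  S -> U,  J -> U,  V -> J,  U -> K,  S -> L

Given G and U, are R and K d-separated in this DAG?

There are 6 undirected paths between R and K; checking each against the conditioning set {G, U}:
Path 1: R → U → K
  U is a chain here and U is conditioned on, so the path is blocked at U.
Path 2: R ← G ← V → L ← S → U → K
  G is a chain here and G is conditioned on, so the path is blocked at G.
Path 3: R ← G ← V → L → U → K
  G is a chain here and G is conditioned on, so the path is blocked at G.
Path 4: R ← G ← V → J → U → K
  G is a chain here and G is conditioned on, so the path is blocked at G.
Path 5: R ← G ← V → S → L → U → K
  G is a chain here and G is conditioned on, so the path is blocked at G.
Path 6: R ← G ← V → S → U → K
  G is a chain here and G is conditioned on, so the path is blocked at G.
Since every path is blocked, d-separation holds.

Yes — R and K are d-separated given {G, U}.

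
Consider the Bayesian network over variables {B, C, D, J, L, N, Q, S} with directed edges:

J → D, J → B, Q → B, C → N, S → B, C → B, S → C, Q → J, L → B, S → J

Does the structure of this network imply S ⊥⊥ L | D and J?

4 paths connect S and L; each must be blocked for d-separation to hold:
  1. S → J → B ← L — J:chain[blocks]; B:collider[blocks] ⇒ blocked
  2. S → J ← Q → B ← L — J:collider[open]; Q:fork[open]; B:collider[blocks] ⇒ blocked
  3. S → B ← L — B:collider[blocks] ⇒ blocked
  4. S → C → B ← L — C:chain[open]; B:collider[blocks] ⇒ blocked
Every path is blocked, so S and L are d-separated given {D, J}.

Yes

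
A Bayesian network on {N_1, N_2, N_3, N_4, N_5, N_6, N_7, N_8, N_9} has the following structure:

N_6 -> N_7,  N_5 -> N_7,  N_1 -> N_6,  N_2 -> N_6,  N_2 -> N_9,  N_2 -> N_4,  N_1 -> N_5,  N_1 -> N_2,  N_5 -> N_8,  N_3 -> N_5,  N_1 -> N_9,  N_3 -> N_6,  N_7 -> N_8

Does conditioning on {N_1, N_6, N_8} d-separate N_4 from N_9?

No

6 paths connect N_4 and N_9; each must be blocked for d-separation to hold:
  1. N_4 ← N_2 → N_9 — N_2:fork[open] ⇒ active
  2. N_4 ← N_2 ← N_1 → N_9 — N_2:chain[open]; N_1:fork[blocks] ⇒ blocked
  3. N_4 ← N_2 → N_6 ← N_1 → N_9 — N_2:fork[open]; N_6:collider[open]; N_1:fork[blocks] ⇒ blocked
  4. N_4 ← N_2 → N_6 → N_7 → N_8 ← N_5 ← N_1 → N_9 — N_2:fork[open]; N_6:chain[blocks]; N_7:chain[open]; N_8:collider[open]; N_5:chain[open]; N_1:fork[blocks] ⇒ blocked
  5. N_4 ← N_2 → N_6 → N_7 ← N_5 ← N_1 → N_9 — N_2:fork[open]; N_6:chain[blocks]; N_7:collider[open]; N_5:chain[open]; N_1:fork[blocks] ⇒ blocked
  6. N_4 ← N_2 → N_6 ← N_3 → N_5 ← N_1 → N_9 — N_2:fork[open]; N_6:collider[open]; N_3:fork[open]; N_5:collider[open]; N_1:fork[blocks] ⇒ blocked
At least one path is unblocked, so d-separation fails.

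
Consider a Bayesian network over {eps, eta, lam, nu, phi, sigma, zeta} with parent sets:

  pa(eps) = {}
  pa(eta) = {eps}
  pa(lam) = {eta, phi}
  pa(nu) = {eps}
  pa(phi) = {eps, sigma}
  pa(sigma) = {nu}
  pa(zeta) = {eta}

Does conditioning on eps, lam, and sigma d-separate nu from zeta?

Yes — nu and zeta are d-separated given {eps, lam, sigma}.

4 paths connect nu and zeta; each must be blocked for d-separation to hold:
Path 1: nu ← eps → phi → lam ← eta → zeta
  eps is a fork here and eps is conditioned on, so the path is blocked at eps.
Path 2: nu ← eps → eta → zeta
  eps is a fork here and eps is conditioned on, so the path is blocked at eps.
Path 3: nu → sigma → phi ← eps → eta → zeta
  sigma is a chain here and sigma is conditioned on, so the path is blocked at sigma.
Path 4: nu → sigma → phi → lam ← eta → zeta
  sigma is a chain here and sigma is conditioned on, so the path is blocked at sigma.
Since every path is blocked, d-separation holds.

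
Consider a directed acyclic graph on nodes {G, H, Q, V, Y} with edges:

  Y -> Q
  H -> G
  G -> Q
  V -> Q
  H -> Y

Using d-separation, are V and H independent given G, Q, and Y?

Yes

2 paths connect V and H; each must be blocked for d-separation to hold:
  1. V → Q ← Y ← H — Q:collider[open]; Y:chain[blocks] ⇒ blocked
  2. V → Q ← G ← H — Q:collider[open]; G:chain[blocks] ⇒ blocked
All paths are blocked; V ⊥ H | {G, Q, Y} holds.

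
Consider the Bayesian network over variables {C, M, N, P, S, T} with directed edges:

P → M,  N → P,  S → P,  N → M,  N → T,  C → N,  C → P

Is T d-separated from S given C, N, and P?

3 paths connect T and S; each must be blocked for d-separation to hold:
  1. T ← N → M ← P ← S — N:fork[blocks]; M:collider[blocks]; P:chain[blocks] ⇒ blocked
  2. T ← N ← C → P ← S — N:chain[blocks]; C:fork[blocks]; P:collider[open] ⇒ blocked
  3. T ← N → P ← S — N:fork[blocks]; P:collider[open] ⇒ blocked
Every path is blocked, so T and S are d-separated given {C, N, P}.

Yes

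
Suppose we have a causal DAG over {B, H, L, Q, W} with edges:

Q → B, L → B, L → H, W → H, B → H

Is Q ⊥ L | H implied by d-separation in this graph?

No — Q and L are not d-separated given {H}.

We examine all 2 paths between Q and L:
Path 1: Q → B ← L
  B is a collider and its descendant H is conditioned on, which opens it — no node blocks this path, so it is active.
Path 2: Q → B → H ← L
  B is a chain and B is not conditioned on; H is a collider and H is conditioned on, which opens it — no node blocks this path, so it is active.
At least one path is unblocked, so d-separation fails.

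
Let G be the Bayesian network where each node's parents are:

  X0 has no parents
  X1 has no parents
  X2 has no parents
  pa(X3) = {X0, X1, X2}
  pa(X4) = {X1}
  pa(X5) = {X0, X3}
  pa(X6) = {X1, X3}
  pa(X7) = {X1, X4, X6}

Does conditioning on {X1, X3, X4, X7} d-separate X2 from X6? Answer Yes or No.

4 paths connect X2 and X6; each must be blocked for d-separation to hold:
Path 1: X2 → X3 → X6
  X3 is a chain here and X3 is conditioned on, so the path is blocked at X3.
Path 2: X2 → X3 ← X1 → X6
  X1 is a fork here and X1 is conditioned on, so the path is blocked at X1.
Path 3: X2 → X3 ← X1 → X4 → X7 ← X6
  X1 is a fork here and X1 is conditioned on, so the path is blocked at X1.
Path 4: X2 → X3 ← X1 → X7 ← X6
  X1 is a fork here and X1 is conditioned on, so the path is blocked at X1.
All paths are blocked; X2 ⊥ X6 | {X1, X3, X4, X7} holds.

Yes — X2 and X6 are d-separated given {X1, X3, X4, X7}.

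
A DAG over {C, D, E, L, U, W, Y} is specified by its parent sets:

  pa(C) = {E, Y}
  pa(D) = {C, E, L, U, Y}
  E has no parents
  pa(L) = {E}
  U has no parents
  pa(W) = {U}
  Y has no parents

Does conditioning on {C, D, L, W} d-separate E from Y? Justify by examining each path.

No

Enumerating the 6 paths from E to Y and testing each for blocking by {C, D, L, W}:
Path 1: E → C → D ← Y
  C is a chain here and C is conditioned on, so the path is blocked at C.
Path 2: E → C ← Y
  C is a collider and C is conditioned on, which opens it — no node blocks this path, so it is active.
Path 3: E → L → D ← C ← Y
  L is a chain here and L is conditioned on, so the path is blocked at L.
Path 4: E → L → D ← Y
  L is a chain here and L is conditioned on, so the path is blocked at L.
Path 5: E → D ← C ← Y
  C is a chain here and C is conditioned on, so the path is blocked at C.
Path 6: E → D ← Y
  D is a collider and D is conditioned on, which opens it — no node blocks this path, so it is active.
Because an active path exists, E and Y are not d-separated.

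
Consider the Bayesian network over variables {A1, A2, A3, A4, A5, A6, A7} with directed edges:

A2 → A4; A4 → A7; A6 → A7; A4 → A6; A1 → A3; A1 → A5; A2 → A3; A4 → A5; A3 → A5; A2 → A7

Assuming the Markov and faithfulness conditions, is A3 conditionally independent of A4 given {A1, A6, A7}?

We examine all 5 paths between A3 and A4:
Path 1: A3 ← A1 → A5 ← A4
  A1 is a fork here and A1 is conditioned on, so the path is blocked at A1.
Path 2: A3 ← A2 → A7 ← A6 ← A4
  A6 is a chain here and A6 is conditioned on, so the path is blocked at A6.
Path 3: A3 ← A2 → A7 ← A4
  A2 is a fork and A2 is not conditioned on; A7 is a collider and A7 is conditioned on, which opens it — no node blocks this path, so it is active.
Path 4: A3 ← A2 → A4
  A2 is a fork and A2 is not conditioned on — no node blocks this path, so it is active.
Path 5: A3 → A5 ← A4
  A5 is a collider here and neither A5 nor any of its descendants is conditioned on, so the collider stays closed — the path is blocked at A5.
Because an active path exists, A3 and A4 are not d-separated.

No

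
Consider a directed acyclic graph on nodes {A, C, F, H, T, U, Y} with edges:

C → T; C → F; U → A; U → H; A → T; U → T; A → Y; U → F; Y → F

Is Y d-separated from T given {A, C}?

6 paths connect Y and T; each must be blocked for d-separation to hold:
Path 1: Y → F ← U → T
  F is a collider here and neither F nor any of its descendants is conditioned on, so the collider stays closed — the path is blocked at F.
Path 2: Y → F ← U → A → T
  F is a collider here and neither F nor any of its descendants is conditioned on, so the collider stays closed — the path is blocked at F.
Path 3: Y → F ← C → T
  F is a collider here and neither F nor any of its descendants is conditioned on, so the collider stays closed — the path is blocked at F.
Path 4: Y ← A ← U → T
  A is a chain here and A is conditioned on, so the path is blocked at A.
Path 5: Y ← A ← U → F ← C → T
  A is a chain here and A is conditioned on, so the path is blocked at A.
Path 6: Y ← A → T
  A is a fork here and A is conditioned on, so the path is blocked at A.
All paths are blocked; Y ⊥ T | {A, C} holds.

Yes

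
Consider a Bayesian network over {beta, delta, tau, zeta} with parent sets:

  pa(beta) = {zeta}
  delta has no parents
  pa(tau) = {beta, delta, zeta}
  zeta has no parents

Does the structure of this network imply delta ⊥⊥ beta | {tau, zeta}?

No

Enumerating the 2 paths from delta to beta and testing each for blocking by {tau, zeta}:
Path 1: delta → tau ← zeta → beta
  zeta is a fork here and zeta is conditioned on, so the path is blocked at zeta.
Path 2: delta → tau ← beta
  tau is a collider and tau is conditioned on, which opens it — no node blocks this path, so it is active.
Since the path delta → tau ← beta is active, delta and beta are not d-separated given {tau, zeta}.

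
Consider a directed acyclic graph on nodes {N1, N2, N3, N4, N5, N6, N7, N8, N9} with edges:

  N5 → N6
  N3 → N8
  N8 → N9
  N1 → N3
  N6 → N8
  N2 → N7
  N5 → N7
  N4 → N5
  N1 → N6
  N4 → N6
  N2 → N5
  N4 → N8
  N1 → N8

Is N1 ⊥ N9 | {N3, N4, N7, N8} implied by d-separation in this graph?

Enumerating the 5 paths from N1 to N9 and testing each for blocking by {N3, N4, N7, N8}:
  1. N1 → N3 → N8 → N9 — N3:chain[blocks]; N8:chain[blocks] ⇒ blocked
  2. N1 → N8 → N9 — N8:chain[blocks] ⇒ blocked
  3. N1 → N6 ← N5 ← N4 → N8 → N9 — N6:collider[open]; N5:chain[open]; N4:fork[blocks]; N8:chain[blocks] ⇒ blocked
  4. N1 → N6 ← N4 → N8 → N9 — N6:collider[open]; N4:fork[blocks]; N8:chain[blocks] ⇒ blocked
  5. N1 → N6 → N8 → N9 — N6:chain[open]; N8:chain[blocks] ⇒ blocked
Every path is blocked, so N1 and N9 are d-separated given {N3, N4, N7, N8}.

Yes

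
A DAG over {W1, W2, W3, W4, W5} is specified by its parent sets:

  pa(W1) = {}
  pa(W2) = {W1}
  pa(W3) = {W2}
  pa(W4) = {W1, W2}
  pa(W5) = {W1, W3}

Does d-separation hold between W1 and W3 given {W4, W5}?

No

There are 3 undirected paths between W1 and W3; checking each against the conditioning set {W4, W5}:
  1. W1 → W4 ← W2 → W3 — W4:collider[open]; W2:fork[open] ⇒ active
  2. W1 → W2 → W3 — W2:chain[open] ⇒ active
  3. W1 → W5 ← W3 — W5:collider[open] ⇒ active
Since the path W1 → W4 ← W2 → W3 is active, W1 and W3 are not d-separated given {W4, W5}.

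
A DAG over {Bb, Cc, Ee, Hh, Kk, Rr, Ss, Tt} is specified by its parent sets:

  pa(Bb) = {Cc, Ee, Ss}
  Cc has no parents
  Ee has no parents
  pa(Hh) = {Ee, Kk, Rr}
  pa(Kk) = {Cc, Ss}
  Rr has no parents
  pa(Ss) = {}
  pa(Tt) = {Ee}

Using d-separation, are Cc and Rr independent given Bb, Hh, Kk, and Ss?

No — Cc and Rr are not d-separated given {Bb, Hh, Kk, Ss}.

Enumerating the 4 paths from Cc to Rr and testing each for blocking by {Bb, Hh, Kk, Ss}:
Path 1: Cc → Kk ← Ss → Bb ← Ee → Hh ← Rr
  Ss is a fork here and Ss is conditioned on, so the path is blocked at Ss.
Path 2: Cc → Kk → Hh ← Rr
  Kk is a chain here and Kk is conditioned on, so the path is blocked at Kk.
Path 3: Cc → Bb ← Ee → Hh ← Rr
  Bb is a collider and Bb is conditioned on, which opens it; Ee is a fork and Ee is not conditioned on; Hh is a collider and Hh is conditioned on, which opens it — no node blocks this path, so it is active.
Path 4: Cc → Bb ← Ss → Kk → Hh ← Rr
  Ss is a fork here and Ss is conditioned on, so the path is blocked at Ss.
At least one path is unblocked, so d-separation fails.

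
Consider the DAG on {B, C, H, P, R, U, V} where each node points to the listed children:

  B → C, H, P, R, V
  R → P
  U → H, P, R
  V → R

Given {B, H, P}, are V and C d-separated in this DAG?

Enumerating the 6 paths from V to C and testing each for blocking by {B, H, P}:
Path 1: V → R → P ← U → H ← B → C
  B is a fork here and B is conditioned on, so the path is blocked at B.
Path 2: V → R → P ← B → C
  B is a fork here and B is conditioned on, so the path is blocked at B.
Path 3: V → R ← U → H ← B → C
  B is a fork here and B is conditioned on, so the path is blocked at B.
Path 4: V → R ← U → P ← B → C
  B is a fork here and B is conditioned on, so the path is blocked at B.
Path 5: V → R ← B → C
  B is a fork here and B is conditioned on, so the path is blocked at B.
Path 6: V ← B → C
  B is a fork here and B is conditioned on, so the path is blocked at B.
Every path is blocked, so V and C are d-separated given {B, H, P}.

Yes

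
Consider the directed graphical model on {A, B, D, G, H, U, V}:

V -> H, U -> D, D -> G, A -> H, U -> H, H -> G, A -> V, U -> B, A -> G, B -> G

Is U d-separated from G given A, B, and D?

No — U and G are not d-separated given {A, B, D}.

We examine all 5 paths between U and G:
  1. U → D → G — D:chain[blocks] ⇒ blocked
  2. U → H ← A → G — H:collider[blocks]; A:fork[blocks] ⇒ blocked
  3. U → H ← V ← A → G — H:collider[blocks]; V:chain[open]; A:fork[blocks] ⇒ blocked
  4. U → H → G — H:chain[open] ⇒ active
  5. U → B → G — B:chain[blocks] ⇒ blocked
Because an active path exists, U and G are not d-separated.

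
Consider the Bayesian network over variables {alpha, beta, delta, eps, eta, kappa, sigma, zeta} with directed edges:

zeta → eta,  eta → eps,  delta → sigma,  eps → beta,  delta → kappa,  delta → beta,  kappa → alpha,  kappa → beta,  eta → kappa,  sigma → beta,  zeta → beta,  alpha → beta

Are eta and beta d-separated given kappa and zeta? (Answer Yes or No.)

No — eta and beta are not d-separated given {kappa, zeta}.

There are 6 undirected paths between eta and beta; checking each against the conditioning set {kappa, zeta}:
  1. eta → kappa → beta — kappa:chain[blocks] ⇒ blocked
  2. eta → kappa → alpha → beta — kappa:chain[blocks]; alpha:chain[open] ⇒ blocked
  3. eta → kappa ← delta → beta — kappa:collider[open]; delta:fork[open] ⇒ active
  4. eta → kappa ← delta → sigma → beta — kappa:collider[open]; delta:fork[open]; sigma:chain[open] ⇒ active
  5. eta ← zeta → beta — zeta:fork[blocks] ⇒ blocked
  6. eta → eps → beta — eps:chain[open] ⇒ active
Because an active path exists, eta and beta are not d-separated.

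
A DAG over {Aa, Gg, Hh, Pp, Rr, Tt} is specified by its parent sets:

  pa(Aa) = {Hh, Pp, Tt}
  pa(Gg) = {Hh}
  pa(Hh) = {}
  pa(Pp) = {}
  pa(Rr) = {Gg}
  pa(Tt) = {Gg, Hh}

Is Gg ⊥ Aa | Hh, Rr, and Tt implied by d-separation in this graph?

Yes — Gg and Aa are d-separated given {Hh, Rr, Tt}.

We examine all 4 paths between Gg and Aa:
Path 1: Gg → Tt → Aa
  Tt is a chain here and Tt is conditioned on, so the path is blocked at Tt.
Path 2: Gg → Tt ← Hh → Aa
  Hh is a fork here and Hh is conditioned on, so the path is blocked at Hh.
Path 3: Gg ← Hh → Tt → Aa
  Hh is a fork here and Hh is conditioned on, so the path is blocked at Hh.
Path 4: Gg ← Hh → Aa
  Hh is a fork here and Hh is conditioned on, so the path is blocked at Hh.
Since every path is blocked, d-separation holds.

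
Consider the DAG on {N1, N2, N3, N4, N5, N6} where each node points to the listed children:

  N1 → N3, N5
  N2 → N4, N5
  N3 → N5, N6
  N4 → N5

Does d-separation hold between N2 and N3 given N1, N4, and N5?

No

4 paths connect N2 and N3; each must be blocked for d-separation to hold:
  1. N2 → N5 ← N1 → N3 — N5:collider[open]; N1:fork[blocks] ⇒ blocked
  2. N2 → N5 ← N3 — N5:collider[open] ⇒ active
  3. N2 → N4 → N5 ← N1 → N3 — N4:chain[blocks]; N5:collider[open]; N1:fork[blocks] ⇒ blocked
  4. N2 → N4 → N5 ← N3 — N4:chain[blocks]; N5:collider[open] ⇒ blocked
Since the path N2 → N5 ← N3 is active, N2 and N3 are not d-separated given {N1, N4, N5}.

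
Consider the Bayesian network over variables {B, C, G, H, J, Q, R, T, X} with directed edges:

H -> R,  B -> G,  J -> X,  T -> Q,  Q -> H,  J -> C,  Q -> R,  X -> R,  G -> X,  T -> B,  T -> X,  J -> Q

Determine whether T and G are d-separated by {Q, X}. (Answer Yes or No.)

Enumerating the 5 paths from T to G and testing each for blocking by {Q, X}:
Path 1: T → X ← G
  X is a collider and X is conditioned on, which opens it — no node blocks this path, so it is active.
Path 2: T → B → G
  B is a chain and B is not conditioned on — no node blocks this path, so it is active.
Path 3: T → Q → H → R ← X ← G
  Q is a chain here and Q is conditioned on, so the path is blocked at Q.
Path 4: T → Q ← J → X ← G
  Q is a collider and Q is conditioned on, which opens it; J is a fork and J is not conditioned on; X is a collider and X is conditioned on, which opens it — no node blocks this path, so it is active.
Path 5: T → Q → R ← X ← G
  Q is a chain here and Q is conditioned on, so the path is blocked at Q.
Since the path T → X ← G is active, T and G are not d-separated given {Q, X}.

No — T and G are not d-separated given {Q, X}.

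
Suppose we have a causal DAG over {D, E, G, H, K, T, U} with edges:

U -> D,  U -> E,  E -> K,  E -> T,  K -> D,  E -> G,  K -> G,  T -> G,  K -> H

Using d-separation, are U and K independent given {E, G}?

We examine all 4 paths between U and K:
  1. U → D ← K — D:collider[blocks] ⇒ blocked
  2. U → E → K — E:chain[blocks] ⇒ blocked
  3. U → E → T → G ← K — E:chain[blocks]; T:chain[open]; G:collider[open] ⇒ blocked
  4. U → E → G ← K — E:chain[blocks]; G:collider[open] ⇒ blocked
Since every path is blocked, d-separation holds.

Yes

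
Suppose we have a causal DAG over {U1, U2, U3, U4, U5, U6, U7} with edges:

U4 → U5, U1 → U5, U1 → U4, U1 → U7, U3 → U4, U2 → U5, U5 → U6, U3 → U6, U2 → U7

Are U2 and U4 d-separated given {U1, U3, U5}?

No

Enumerating the 6 paths from U2 to U4 and testing each for blocking by {U1, U3, U5}:
Path 1: U2 → U7 ← U1 → U4
  U7 is a collider here and neither U7 nor any of its descendants is conditioned on, so the collider stays closed — the path is blocked at U7.
Path 2: U2 → U7 ← U1 → U5 → U6 ← U3 → U4
  U7 is a collider here and neither U7 nor any of its descendants is conditioned on, so the collider stays closed — the path is blocked at U7.
Path 3: U2 → U7 ← U1 → U5 ← U4
  U7 is a collider here and neither U7 nor any of its descendants is conditioned on, so the collider stays closed — the path is blocked at U7.
Path 4: U2 → U5 ← U1 → U4
  U1 is a fork here and U1 is conditioned on, so the path is blocked at U1.
Path 5: U2 → U5 → U6 ← U3 → U4
  U5 is a chain here and U5 is conditioned on, so the path is blocked at U5.
Path 6: U2 → U5 ← U4
  U5 is a collider and U5 is conditioned on, which opens it — no node blocks this path, so it is active.
Because an active path exists, U2 and U4 are not d-separated.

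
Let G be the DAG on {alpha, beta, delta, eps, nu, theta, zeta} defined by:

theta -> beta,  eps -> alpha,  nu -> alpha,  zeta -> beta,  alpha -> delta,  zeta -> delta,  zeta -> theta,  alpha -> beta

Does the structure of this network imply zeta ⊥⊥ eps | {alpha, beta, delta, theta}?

Enumerating the 3 paths from zeta to eps and testing each for blocking by {alpha, beta, delta, theta}:
Path 1: zeta → beta ← alpha ← eps
  alpha is a chain here and alpha is conditioned on, so the path is blocked at alpha.
Path 2: zeta → theta → beta ← alpha ← eps
  theta is a chain here and theta is conditioned on, so the path is blocked at theta.
Path 3: zeta → delta ← alpha ← eps
  alpha is a chain here and alpha is conditioned on, so the path is blocked at alpha.
Since every path is blocked, d-separation holds.

Yes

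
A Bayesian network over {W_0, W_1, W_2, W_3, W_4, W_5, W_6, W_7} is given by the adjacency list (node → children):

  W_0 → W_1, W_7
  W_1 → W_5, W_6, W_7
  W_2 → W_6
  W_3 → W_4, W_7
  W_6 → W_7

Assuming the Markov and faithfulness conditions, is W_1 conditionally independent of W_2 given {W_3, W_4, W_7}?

There are 3 undirected paths between W_1 and W_2; checking each against the conditioning set {W_3, W_4, W_7}:
Path 1: W_1 → W_6 ← W_2
  W_6 is a collider and its descendant W_7 is conditioned on, which opens it — no node blocks this path, so it is active.
Path 2: W_1 → W_7 ← W_6 ← W_2
  W_7 is a collider and W_7 is conditioned on, which opens it; W_6 is a chain and W_6 is not conditioned on — no node blocks this path, so it is active.
Path 3: W_1 ← W_0 → W_7 ← W_6 ← W_2
  W_0 is a fork and W_0 is not conditioned on; W_7 is a collider and W_7 is conditioned on, which opens it; W_6 is a chain and W_6 is not conditioned on — no node blocks this path, so it is active.
Because an active path exists, W_1 and W_2 are not d-separated.

No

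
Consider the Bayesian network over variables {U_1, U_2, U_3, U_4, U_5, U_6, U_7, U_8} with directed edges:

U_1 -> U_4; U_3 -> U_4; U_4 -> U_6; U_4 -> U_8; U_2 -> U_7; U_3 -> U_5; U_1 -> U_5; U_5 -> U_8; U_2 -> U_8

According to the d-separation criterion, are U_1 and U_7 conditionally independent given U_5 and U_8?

4 paths connect U_1 and U_7; each must be blocked for d-separation to hold:
  1. U_1 → U_4 ← U_3 → U_5 → U_8 ← U_2 → U_7 — U_4:collider[open]; U_3:fork[open]; U_5:chain[blocks]; U_8:collider[open]; U_2:fork[open] ⇒ blocked
  2. U_1 → U_4 → U_8 ← U_2 → U_7 — U_4:chain[open]; U_8:collider[open]; U_2:fork[open] ⇒ active
  3. U_1 → U_5 ← U_3 → U_4 → U_8 ← U_2 → U_7 — U_5:collider[open]; U_3:fork[open]; U_4:chain[open]; U_8:collider[open]; U_2:fork[open] ⇒ active
  4. U_1 → U_5 → U_8 ← U_2 → U_7 — U_5:chain[blocks]; U_8:collider[open]; U_2:fork[open] ⇒ blocked
Because an active path exists, U_1 and U_7 are not d-separated.

No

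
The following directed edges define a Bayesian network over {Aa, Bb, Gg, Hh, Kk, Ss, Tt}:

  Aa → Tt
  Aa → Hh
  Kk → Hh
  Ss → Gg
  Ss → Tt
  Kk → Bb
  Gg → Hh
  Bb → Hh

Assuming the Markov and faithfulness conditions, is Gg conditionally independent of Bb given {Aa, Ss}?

There are 4 undirected paths between Gg and Bb; checking each against the conditioning set {Aa, Ss}:
  1. Gg ← Ss → Tt ← Aa → Hh ← Bb — Ss:fork[blocks]; Tt:collider[blocks]; Aa:fork[blocks]; Hh:collider[blocks] ⇒ blocked
  2. Gg ← Ss → Tt ← Aa → Hh ← Kk → Bb — Ss:fork[blocks]; Tt:collider[blocks]; Aa:fork[blocks]; Hh:collider[blocks]; Kk:fork[open] ⇒ blocked
  3. Gg → Hh ← Bb — Hh:collider[blocks] ⇒ blocked
  4. Gg → Hh ← Kk → Bb — Hh:collider[blocks]; Kk:fork[open] ⇒ blocked
All paths are blocked; Gg ⊥ Bb | {Aa, Ss} holds.

Yes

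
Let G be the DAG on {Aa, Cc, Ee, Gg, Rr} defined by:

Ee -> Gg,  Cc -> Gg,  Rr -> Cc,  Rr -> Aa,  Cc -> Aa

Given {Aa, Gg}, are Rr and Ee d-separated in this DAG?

2 paths connect Rr and Ee; each must be blocked for d-separation to hold:
Path 1: Rr → Cc → Gg ← Ee
  Cc is a chain and Cc is not conditioned on; Gg is a collider and Gg is conditioned on, which opens it — no node blocks this path, so it is active.
Path 2: Rr → Aa ← Cc → Gg ← Ee
  Aa is a collider and Aa is conditioned on, which opens it; Cc is a fork and Cc is not conditioned on; Gg is a collider and Gg is conditioned on, which opens it — no node blocks this path, so it is active.
At least one path is unblocked, so d-separation fails.

No — Rr and Ee are not d-separated given {Aa, Gg}.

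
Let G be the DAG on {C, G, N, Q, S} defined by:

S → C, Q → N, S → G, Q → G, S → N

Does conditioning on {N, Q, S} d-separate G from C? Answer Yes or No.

2 paths connect G and C; each must be blocked for d-separation to hold:
Path 1: G ← Q → N ← S → C
  Q is a fork here and Q is conditioned on, so the path is blocked at Q.
Path 2: G ← S → C
  S is a fork here and S is conditioned on, so the path is blocked at S.
Every path is blocked, so G and C are d-separated given {N, Q, S}.

Yes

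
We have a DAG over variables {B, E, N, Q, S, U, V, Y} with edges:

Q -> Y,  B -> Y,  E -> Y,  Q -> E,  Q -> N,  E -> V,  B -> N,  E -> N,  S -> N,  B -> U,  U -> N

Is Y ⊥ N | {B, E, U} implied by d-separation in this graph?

Enumerating the 6 paths from Y to N and testing each for blocking by {B, E, U}:
Path 1: Y ← E ← Q → N
  E is a chain here and E is conditioned on, so the path is blocked at E.
Path 2: Y ← E → N
  E is a fork here and E is conditioned on, so the path is blocked at E.
Path 3: Y ← Q → E → N
  E is a chain here and E is conditioned on, so the path is blocked at E.
Path 4: Y ← Q → N
  Q is a fork and Q is not conditioned on — no node blocks this path, so it is active.
Path 5: Y ← B → U → N
  B is a fork here and B is conditioned on, so the path is blocked at B.
Path 6: Y ← B → N
  B is a fork here and B is conditioned on, so the path is blocked at B.
Since the path Y ← Q → N is active, Y and N are not d-separated given {B, E, U}.

No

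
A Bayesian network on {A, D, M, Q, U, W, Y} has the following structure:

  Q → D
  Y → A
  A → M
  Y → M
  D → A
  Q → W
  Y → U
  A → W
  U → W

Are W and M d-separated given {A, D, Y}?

6 paths connect W and M; each must be blocked for d-separation to hold:
Path 1: W ← Q → D → A ← Y → M
  D is a chain here and D is conditioned on, so the path is blocked at D.
Path 2: W ← Q → D → A → M
  D is a chain here and D is conditioned on, so the path is blocked at D.
Path 3: W ← A ← Y → M
  A is a chain here and A is conditioned on, so the path is blocked at A.
Path 4: W ← A → M
  A is a fork here and A is conditioned on, so the path is blocked at A.
Path 5: W ← U ← Y → A → M
  Y is a fork here and Y is conditioned on, so the path is blocked at Y.
Path 6: W ← U ← Y → M
  Y is a fork here and Y is conditioned on, so the path is blocked at Y.
Since every path is blocked, d-separation holds.

Yes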